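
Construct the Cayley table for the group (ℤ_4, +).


Elements: {0, 1, 2, 3}
Operation: addition mod 4
Entry (a, b) = (a + b) mod 4

Cayley table:
  | 0 | 1 | 2 | 3
0 | 0 | 1 | 2 | 3
1 | 1 | 2 | 3 | 0
2 | 2 | 3 | 0 | 1
3 | 3 | 0 | 1 | 2


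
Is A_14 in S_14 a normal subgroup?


H = A_14 in S_14
A_14 has index 2 in S_14, and every subgroup of index 2 is normal

Yes, normal subgroup


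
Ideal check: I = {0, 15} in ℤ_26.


Check ideal conditions for I = {0, 15} in ℤ_26:
(1) I is an additive subgroup? No
(2) For r ∈ ℤ_26 and a ∈ I: r·a ∈ I? No  [counterexample: r=2, a=15, r·a mod 26 = 4 ∉ I]

No, I is not an ideal of ℤ_26


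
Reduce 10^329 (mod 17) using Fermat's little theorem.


Fermat's little theorem: if p is prime and gcd(a,p)=1, then a^(p-1) ≡ 1 (mod p)
p = 17 is prime, gcd(10,17) = 1
Reduce exponent: 329 mod 16 = 9
So 10^329 ≡ 10^9 (mod 17)
10^9 mod 17 = 7

10^329 ≡ 7 (mod 17)


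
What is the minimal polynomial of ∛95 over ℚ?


∛95 satisfies x³ - 95 = 0, irreducible over ℚ (no rational root; 95 is not a perfect cube)

Minimal polynomial: x³ - 95


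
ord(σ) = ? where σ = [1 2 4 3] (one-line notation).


Cycle decomposition: (3 4)
Cycle lengths: 2
Order = lcm(2) = 2

ord(σ) = 2


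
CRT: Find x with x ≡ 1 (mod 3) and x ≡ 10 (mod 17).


m₁ = 3, m₂ = 17, gcd = 1, so CRT applies. M = m₁·m₂ = 51
Let M₁ = M/m₁ = 17, M₂ = M/m₂ = 3
Find y₁ ≡ M₁⁻¹ (mod m₁): 17⁻¹ ≡ 2 (mod 3)
Find y₂ ≡ M₂⁻¹ (mod m₂): 3⁻¹ ≡ 6 (mod 17)
x = a₁·M₁·y₁ + a₂·M₂·y₂ = 1·17·2 + 10·3·6 = 214
Reduce mod 51: x ≡ 10
Check: 10 mod 3 = 1 ✓, 10 mod 17 = 10 ✓

x ≡ 10 (mod 51)


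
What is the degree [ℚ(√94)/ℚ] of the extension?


√94 has minimal polynomial x² - 94 (irreducible over ℚ since 94 is squarefree)

[ℚ(√94)/ℚ] = 2


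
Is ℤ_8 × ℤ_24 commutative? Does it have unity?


Direct product ring; commutative with unity (1,1); but (1,0)·(0,1) = (0,0) gives zero divisors, so not an integral domain
Commutative: Yes
Integral domain: No
Has unity: Yes

ℤ_8 × ℤ_24: Commutative=Yes, Unity=Yes


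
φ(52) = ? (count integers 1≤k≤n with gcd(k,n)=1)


Factor n: 52 = 2^2 × 13
φ(n) = n · ∏(1 - 1/p) over distinct primes p | n
φ(52) = 52 · (1 - 1/2) · (1 - 1/13) = 24

φ(52) = 24


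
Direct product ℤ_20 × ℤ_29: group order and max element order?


|ℤ_20 × ℤ_29| = 20 × 29 = 580
Max element order = lcm(20,29) = 580
Cyclic? Yes (gcd=1)

|ℤ_20×ℤ_29| = 580, max element order = 580


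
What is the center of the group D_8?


Z(G) = {g ∈ G | gx = xg for all x ∈ G}
For even n, Z(D_n) = {e, r^(n/2)}: the 180° rotation r^4 commutes with every reflection and rotation

Z(D_8) = {e, r^4}


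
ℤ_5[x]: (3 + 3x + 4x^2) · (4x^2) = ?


Expand and collect like terms; reduce coefficients mod 5:
x^0: 3·0 = 0 ≡ 0 (mod 5)
x^1: 3·0 + 3·0 = 0 ≡ 0 (mod 5)
x^2: 3·4 + 3·0 + 4·0 = 12 ≡ 2 (mod 5)
x^3: 3·4 + 4·0 = 12 ≡ 2 (mod 5)
x^4: 4·4 = 16 ≡ 1 (mod 5)
Result: 2x^2 + 2x^3 + x^4

f · g = 2x^2 + 2x^3 + x^4


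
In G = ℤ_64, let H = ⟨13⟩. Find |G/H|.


|⟨13⟩| = n / gcd(13, 64) = 64 / 1 = 64
H is normal (ℤ_64 is abelian).
|G/H| = |G| / |H| = 64 / 64 = 1

|G/H| = 1


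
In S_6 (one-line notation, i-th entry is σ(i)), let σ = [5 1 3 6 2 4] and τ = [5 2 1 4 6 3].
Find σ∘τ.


σ∘τ: apply τ first, then σ
1 →τ 5 →σ 2
2 →τ 2 →σ 1
3 →τ 1 →σ 5
4 →τ 4 →σ 6
5 →τ 6 →σ 4
6 →τ 3 →σ 3

σ∘τ = [2 1 5 6 4 3]


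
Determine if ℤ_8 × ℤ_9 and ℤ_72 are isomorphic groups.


Comparing ℤ_8 × ℤ_9 and ℤ_72:
gcd(8,9) = 1, so ℤ_8 × ℤ_9 ≅ ℤ_72 (CRT)

Yes, ℤ_8 × ℤ_9 ≅ ℤ_72


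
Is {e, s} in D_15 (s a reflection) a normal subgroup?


H = {e, s} in D_15 (s a reflection)
r·s·r⁻¹ = sr⁻² ≠ s for n ≥ 3, so {e, s} is not closed under conjugation

No, not a normal subgroup


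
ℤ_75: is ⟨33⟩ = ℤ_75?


g generates ℤ_n iff gcd(g, n) = 1
gcd(33, 75) = 3
Since gcd = 3 ≠ 1, ⟨33⟩ has order 25 < 75, so 33 is not a generator.

No, 33 does not generate ℤ_75


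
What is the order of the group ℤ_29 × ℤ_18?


|A × B| = |A| · |B|
|ℤ_29 × ℤ_18| = 29 × 18 = 522

|ℤ_29 × ℤ_18| = 522


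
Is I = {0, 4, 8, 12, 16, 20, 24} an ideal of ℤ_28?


Check ideal conditions for I = {0, 4, 8, 12, 16, 20, 24} in ℤ_28:
(1) I is an additive subgroup? Yes
(2) For r ∈ ℤ_28 and a ∈ I: r·a ∈ I? Yes

Yes, I is an ideal of ℤ_28


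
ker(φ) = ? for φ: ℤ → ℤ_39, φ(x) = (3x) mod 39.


Kernel = preimage of identity
ker(φ) = {x ∈ ℤ : 3x ≡ 0 (mod 39)}. gcd(3,39) = 3, so 3x ≡ 0 (mod 39) ⟺ x ≡ 0 (mod 39/3 = 13). Hence ker(φ) = 13ℤ

ker(φ) = 13ℤ


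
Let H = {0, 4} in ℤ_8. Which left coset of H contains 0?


0 + H = {0 + h (mod 8) : h ∈ H}
0+0=0, 0+4=4

0 + H = {0, 4}


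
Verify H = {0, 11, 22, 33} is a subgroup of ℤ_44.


Subgroup test for H = {0, 11, 22, 33} in (ℤ_44, +):
(1) 0 ∈ H? Yes
(2) Closure: for all a,b ∈ H, (a+b) mod 44 ∈ H? Yes
(3) Inverses: for all a ∈ H, -a mod 44 ∈ H? Yes

Yes, H is a subgroup of ℤ_44


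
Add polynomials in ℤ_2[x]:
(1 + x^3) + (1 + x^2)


Add coefficients mod 2:
x^0: 1 + 1 = 0 (mod 2)
x^1: 0 + 0 = 0 (mod 2)
x^2: 0 + 1 = 1 (mod 2)
x^3: 1 + 0 = 1 (mod 2)
Result: x^2 + x^3

f + g = x^2 + x^3


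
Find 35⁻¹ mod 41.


Use the extended Euclidean algorithm to write 1 = 35·s + 41·t; then s mod 41 is the inverse.
Euclidean algorithm:
  35 = 0·41 + 35
  41 = 1·35 + 6
  35 = 5·6 + 5
  6 = 1·5 + 1
  5 = 5·1 + 0
gcd(35,41) = 1
Back-substitution gives: 35·(-7) + 41·(6) = 1
So 35⁻¹ ≡ -7 ≡ 34 (mod 41)
Check: 35 × 34 = 1190 ≡ 1 (mod 41) ✓

35⁻¹ ≡ 34 (mod 41)


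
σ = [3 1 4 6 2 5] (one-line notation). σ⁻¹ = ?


To find σ⁻¹, swap domain and range:
σ(1) = 3 → σ⁻¹(3) = 1
σ(2) = 1 → σ⁻¹(1) = 2
σ(3) = 4 → σ⁻¹(4) = 3
σ(4) = 6 → σ⁻¹(6) = 4
σ(5) = 2 → σ⁻¹(2) = 5
σ(6) = 5 → σ⁻¹(5) = 6

σ⁻¹ = [2 5 1 3 6 4]


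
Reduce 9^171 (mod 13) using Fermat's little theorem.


Fermat's little theorem: if p is prime and gcd(a,p)=1, then a^(p-1) ≡ 1 (mod p)
p = 13 is prime, gcd(9,13) = 1
Reduce exponent: 171 mod 12 = 3
So 9^171 ≡ 9^3 (mod 13)
9^3 mod 13 = 1

9^171 ≡ 1 (mod 13)


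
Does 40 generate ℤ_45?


g generates ℤ_n iff gcd(g, n) = 1
gcd(40, 45) = 5
Since gcd = 5 ≠ 1, ⟨40⟩ has order 9 < 45, so 40 is not a generator.

No, 40 does not generate ℤ_45


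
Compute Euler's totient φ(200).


Factor n: 200 = 2^3 × 5^2
φ(n) = n · ∏(1 - 1/p) over distinct primes p | n
φ(200) = 200 · (1 - 1/2) · (1 - 1/5) = 80

φ(200) = 80


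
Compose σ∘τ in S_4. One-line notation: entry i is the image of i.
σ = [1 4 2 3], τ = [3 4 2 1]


σ∘τ: apply τ first, then σ
1 →τ 3 →σ 2
2 →τ 4 →σ 3
3 →τ 2 →σ 4
4 →τ 1 →σ 1

σ∘τ = [2 3 4 1]


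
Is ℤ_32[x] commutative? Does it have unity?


ℤ_32 has zero divisors (2·16 ≡ 0), and these lift to constant zero divisors in ℤ_32[x]; so not an integral domain
Commutative: Yes
Integral domain: No
Has unity: Yes

ℤ_32[x]: Commutative=Yes, Unity=Yes


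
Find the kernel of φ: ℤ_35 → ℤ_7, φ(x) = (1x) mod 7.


Kernel = preimage of identity
ker(φ) = {x ∈ ℤ_35 : 1x ≡ 0 (mod 7)}. Since 7 | 35, φ is well-defined. The kernel is the cyclic subgroup ⟨7⟩ of ℤ_35 (order 5), i.e. {0, 7, 14, 21, 28}

ker(φ) = {0, 7, 14, 21, 28}


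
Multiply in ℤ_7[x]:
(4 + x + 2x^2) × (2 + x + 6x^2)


Expand and collect like terms; reduce coefficients mod 7:
x^0: 4·2 = 8 ≡ 1 (mod 7)
x^1: 4·1 + 1·2 = 6 ≡ 6 (mod 7)
x^2: 4·6 + 1·1 + 2·2 = 29 ≡ 1 (mod 7)
x^3: 1·6 + 2·1 = 8 ≡ 1 (mod 7)
x^4: 2·6 = 12 ≡ 5 (mod 7)
Result: 1 + 6x + x^2 + x^3 + 5x^4

f · g = 1 + 6x + x^2 + x^3 + 5x^4


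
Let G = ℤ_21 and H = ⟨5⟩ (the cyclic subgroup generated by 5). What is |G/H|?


|⟨5⟩| = n / gcd(5, 21) = 21 / 1 = 21
H is normal (ℤ_21 is abelian).
|G/H| = |G| / |H| = 21 / 21 = 1

|G/H| = 1


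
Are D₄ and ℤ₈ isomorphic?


Comparing D₄ and ℤ₈:
D₄ is non-abelian, ℤ₈ is abelian

No, D₄ ≇ ℤ₈


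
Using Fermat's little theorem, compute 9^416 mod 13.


Fermat's little theorem: if p is prime and gcd(a,p)=1, then a^(p-1) ≡ 1 (mod p)
p = 13 is prime, gcd(9,13) = 1
Reduce exponent: 416 mod 12 = 8
So 9^416 ≡ 9^8 (mod 13)
9^8 mod 13 = 3

9^416 ≡ 3 (mod 13)


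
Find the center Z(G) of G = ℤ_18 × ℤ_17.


Z(G) = {g ∈ G | gx = xg for all x ∈ G}
Direct product of abelian groups is abelian, so Z(G) = G

Z(ℤ_18 × ℤ_17) = ℤ_18 × ℤ_17


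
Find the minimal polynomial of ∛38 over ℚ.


∛38 satisfies x³ - 38 = 0, irreducible over ℚ (no rational root; 38 is not a perfect cube)

Minimal polynomial: x³ - 38


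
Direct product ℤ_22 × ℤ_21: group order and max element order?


|ℤ_22 × ℤ_21| = 22 × 21 = 462
Max element order = lcm(22,21) = 462
Cyclic? Yes (gcd=1)

|ℤ_22×ℤ_21| = 462, max element order = 462


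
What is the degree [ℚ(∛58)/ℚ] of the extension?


∛58 has minimal polynomial x³ - 58 (irreducible over ℚ since 58 is not a perfect cube)

[ℚ(∛58)/ℚ] = 3


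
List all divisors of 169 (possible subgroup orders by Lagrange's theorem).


Lagrange's theorem: |H| divides |G|
|G| = 169
Divisors of 169: 1, 13, 169

Possible subgroup orders: {1, 13, 169}


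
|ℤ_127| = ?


ℤ_n has n elements.

|ℤ_127| = 127


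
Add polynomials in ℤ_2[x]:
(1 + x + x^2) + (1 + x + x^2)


Add coefficients mod 2:
x^0: 1 + 1 = 0 (mod 2)
x^1: 1 + 1 = 0 (mod 2)
x^2: 1 + 1 = 0 (mod 2)
Result: 0

f + g = 0


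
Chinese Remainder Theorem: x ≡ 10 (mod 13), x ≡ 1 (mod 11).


m₁ = 13, m₂ = 11, gcd = 1, so CRT applies. M = m₁·m₂ = 143
Let M₁ = M/m₁ = 11, M₂ = M/m₂ = 13
Find y₁ ≡ M₁⁻¹ (mod m₁): 11⁻¹ ≡ 6 (mod 13)
Find y₂ ≡ M₂⁻¹ (mod m₂): 13⁻¹ ≡ 6 (mod 11)
x = a₁·M₁·y₁ + a₂·M₂·y₂ = 10·11·6 + 1·13·6 = 738
Reduce mod 143: x ≡ 23
Check: 23 mod 13 = 10 ✓, 23 mod 11 = 1 ✓

x ≡ 23 (mod 143)


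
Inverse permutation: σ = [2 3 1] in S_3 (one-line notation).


To find σ⁻¹, swap domain and range:
σ(1) = 2 → σ⁻¹(2) = 1
σ(2) = 3 → σ⁻¹(3) = 2
σ(3) = 1 → σ⁻¹(1) = 3

σ⁻¹ = [3 1 2]


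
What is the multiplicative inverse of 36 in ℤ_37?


Use the extended Euclidean algorithm to write 1 = 36·s + 37·t; then s mod 37 is the inverse.
Euclidean algorithm:
  36 = 0·37 + 36
  37 = 1·36 + 1
  36 = 36·1 + 0
gcd(36,37) = 1
Back-substitution gives: 36·(-1) + 37·(1) = 1
So 36⁻¹ ≡ -1 ≡ 36 (mod 37)
Check: 36 × 36 = 1296 ≡ 1 (mod 37) ✓

36⁻¹ ≡ 36 (mod 37)


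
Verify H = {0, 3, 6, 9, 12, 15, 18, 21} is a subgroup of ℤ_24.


Subgroup test for H = {0, 3, 6, 9, 12, 15, 18, 21} in (ℤ_24, +):
(1) 0 ∈ H? Yes
(2) Closure: for all a,b ∈ H, (a+b) mod 24 ∈ H? Yes
(3) Inverses: for all a ∈ H, -a mod 24 ∈ H? Yes

Yes, H is a subgroup of ℤ_24


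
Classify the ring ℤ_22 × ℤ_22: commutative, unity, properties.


Direct product ring; commutative with unity (1,1); but (1,0)·(0,1) = (0,0) gives zero divisors, so not an integral domain
Commutative: Yes
Integral domain: No
Has unity: Yes

ℤ_22 × ℤ_22: Commutative=Yes, Unity=Yes


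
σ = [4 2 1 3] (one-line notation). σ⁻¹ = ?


To find σ⁻¹, swap domain and range:
σ(1) = 4 → σ⁻¹(4) = 1
σ(2) = 2 → σ⁻¹(2) = 2
σ(3) = 1 → σ⁻¹(1) = 3
σ(4) = 3 → σ⁻¹(3) = 4

σ⁻¹ = [3 2 4 1]


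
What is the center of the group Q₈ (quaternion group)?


Z(G) = {g ∈ G | gx = xg for all x ∈ G}
In Q₈ = {±1, ±i, ±j, ±k}, only ±1 commute with every element

Z(Q₈ (quaternion group)) = {1, -1}


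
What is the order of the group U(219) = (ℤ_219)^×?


U(n) is the group of units mod n; |U(n)| = φ(n)
|U(219)| = φ(219) = 144

|U(219) = (ℤ_219)^×| = 144


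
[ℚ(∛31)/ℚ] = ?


∛31 has minimal polynomial x³ - 31 (irreducible over ℚ since 31 is not a perfect cube)

[ℚ(∛31)/ℚ] = 3


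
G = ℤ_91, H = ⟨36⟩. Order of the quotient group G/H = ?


|⟨36⟩| = n / gcd(36, 91) = 91 / 1 = 91
H is normal (ℤ_91 is abelian).
|G/H| = |G| / |H| = 91 / 91 = 1

|G/H| = 1


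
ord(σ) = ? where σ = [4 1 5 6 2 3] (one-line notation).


Cycle decomposition: (1 4 6 3 5 2)
Cycle lengths: 6
Order = lcm(6) = 6

ord(σ) = 6


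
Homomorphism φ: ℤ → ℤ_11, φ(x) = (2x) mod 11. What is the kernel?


Kernel = preimage of identity
ker(φ) = {x ∈ ℤ : 2x ≡ 0 (mod 11)}. gcd(2,11) = 1, so 2x ≡ 0 (mod 11) ⟺ x ≡ 0 (mod 11/1 = 11). Hence ker(φ) = 11ℤ

ker(φ) = 11ℤ


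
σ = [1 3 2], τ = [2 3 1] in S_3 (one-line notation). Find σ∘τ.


σ∘τ: apply τ first, then σ
1 →τ 2 →σ 3
2 →τ 3 →σ 2
3 →τ 1 →σ 1

σ∘τ = [3 2 1]


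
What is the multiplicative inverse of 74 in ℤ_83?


Use the extended Euclidean algorithm to write 1 = 74·s + 83·t; then s mod 83 is the inverse.
Euclidean algorithm:
  74 = 0·83 + 74
  83 = 1·74 + 9
  74 = 8·9 + 2
  9 = 4·2 + 1
  2 = 2·1 + 0
gcd(74,83) = 1
Back-substitution gives: 74·(-37) + 83·(33) = 1
So 74⁻¹ ≡ -37 ≡ 46 (mod 83)
Check: 74 × 46 = 3404 ≡ 1 (mod 83) ✓

74⁻¹ ≡ 46 (mod 83)


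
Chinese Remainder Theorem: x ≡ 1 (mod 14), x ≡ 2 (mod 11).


m₁ = 14, m₂ = 11, gcd = 1, so CRT applies. M = m₁·m₂ = 154
Let M₁ = M/m₁ = 11, M₂ = M/m₂ = 14
Find y₁ ≡ M₁⁻¹ (mod m₁): 11⁻¹ ≡ 9 (mod 14)
Find y₂ ≡ M₂⁻¹ (mod m₂): 14⁻¹ ≡ 4 (mod 11)
x = a₁·M₁·y₁ + a₂·M₂·y₂ = 1·11·9 + 2·14·4 = 211
Reduce mod 154: x ≡ 57
Check: 57 mod 14 = 1 ✓, 57 mod 11 = 2 ✓

x ≡ 57 (mod 154)


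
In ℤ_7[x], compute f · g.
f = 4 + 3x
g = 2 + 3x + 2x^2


Expand and collect like terms; reduce coefficients mod 7:
x^0: 4·2 = 8 ≡ 1 (mod 7)
x^1: 4·3 + 3·2 = 18 ≡ 4 (mod 7)
x^2: 4·2 + 3·3 = 17 ≡ 3 (mod 7)
x^3: 3·2 = 6 ≡ 6 (mod 7)
Result: 1 + 4x + 3x^2 + 6x^3

f · g = 1 + 4x + 3x^2 + 6x^3


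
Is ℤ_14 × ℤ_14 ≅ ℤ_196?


Comparing ℤ_14 × ℤ_14 and ℤ_196:
gcd(14,14) = 14 ≠ 1. Max element order in ℤ_14×ℤ_14 is lcm(14,14) = 14 < 196, so it has no element of order 196

No, ℤ_14 × ℤ_14 ≇ ℤ_196


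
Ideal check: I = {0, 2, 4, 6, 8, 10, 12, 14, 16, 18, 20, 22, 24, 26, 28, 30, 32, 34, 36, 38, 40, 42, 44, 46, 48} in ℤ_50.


Check ideal conditions for I = {0, 2, 4, 6, 8, 10, 12, 14, 16, 18, 20, 22, 24, 26, 28, 30, 32, 34, 36, 38, 40, 42, 44, 46, 48} in ℤ_50:
(1) I is an additive subgroup? Yes
(2) For r ∈ ℤ_50 and a ∈ I: r·a ∈ I? Yes

Yes, I is an ideal of ℤ_50


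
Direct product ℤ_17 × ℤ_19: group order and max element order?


|ℤ_17 × ℤ_19| = 17 × 19 = 323
Max element order = lcm(17,19) = 323
Cyclic? Yes (gcd=1)

|ℤ_17×ℤ_19| = 323, max element order = 323


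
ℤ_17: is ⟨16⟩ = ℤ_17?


g generates ℤ_n iff gcd(g, n) = 1
gcd(16, 17) = 1
Since gcd = 1, 16 is a generator.

Yes, 16 generates ℤ_17


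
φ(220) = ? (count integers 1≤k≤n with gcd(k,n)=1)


Factor n: 220 = 2^2 × 5 × 11
φ(n) = n · ∏(1 - 1/p) over distinct primes p | n
φ(220) = 220 · (1 - 1/2) · (1 - 1/5) · (1 - 1/11) = 80

φ(220) = 80


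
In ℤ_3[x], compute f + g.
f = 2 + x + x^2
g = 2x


Add coefficients mod 3:
x^0: 2 + 0 = 2 (mod 3)
x^1: 1 + 2 = 0 (mod 3)
x^2: 1 + 0 = 1 (mod 3)
Result: 2 + x^2

f + g = 2 + x^2


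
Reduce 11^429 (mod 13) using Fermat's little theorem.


Fermat's little theorem: if p is prime and gcd(a,p)=1, then a^(p-1) ≡ 1 (mod p)
p = 13 is prime, gcd(11,13) = 1
Reduce exponent: 429 mod 12 = 9
So 11^429 ≡ 11^9 (mod 13)
11^9 mod 13 = 8

11^429 ≡ 8 (mod 13)


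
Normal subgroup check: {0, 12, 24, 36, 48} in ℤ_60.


H = {0, 12, 24, 36, 48} in ℤ_60
ℤ_60 is abelian; every subgroup of an abelian group is normal

Yes, normal subgroup


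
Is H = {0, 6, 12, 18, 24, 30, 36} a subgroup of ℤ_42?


Subgroup test for H = {0, 6, 12, 18, 24, 30, 36} in (ℤ_42, +):
(1) 0 ∈ H? Yes
(2) Closure: for all a,b ∈ H, (a+b) mod 42 ∈ H? Yes
(3) Inverses: for all a ∈ H, -a mod 42 ∈ H? Yes

Yes, H is a subgroup of ℤ_42


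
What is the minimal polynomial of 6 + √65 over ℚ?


Let α = 6 + √65. Then α - 6 = √65, so (α - 6)² = 65, giving α² - 12α - 29 = 0. Degree 2 and α ∉ ℚ, so this is the minimal polynomial.

Minimal polynomial: x² - 12x - 29


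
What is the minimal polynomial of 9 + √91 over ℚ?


Let α = 9 + √91. Then α - 9 = √91, so (α - 9)² = 91, giving α² - 18α - 10 = 0. Degree 2 and α ∉ ℚ, so this is the minimal polynomial.

Minimal polynomial: x² - 18x - 10


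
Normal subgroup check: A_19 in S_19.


H = A_19 in S_19
A_19 has index 2 in S_19, and every subgroup of index 2 is normal

Yes, normal subgroup


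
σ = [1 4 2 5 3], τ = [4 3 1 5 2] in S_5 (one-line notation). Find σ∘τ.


σ∘τ: apply τ first, then σ
1 →τ 4 →σ 5
2 →τ 3 →σ 2
3 →τ 1 →σ 1
4 →τ 5 →σ 3
5 →τ 2 →σ 4

σ∘τ = [5 2 1 3 4]


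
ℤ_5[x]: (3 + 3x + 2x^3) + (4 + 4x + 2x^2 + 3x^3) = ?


Add coefficients mod 5:
x^0: 3 + 4 = 2 (mod 5)
x^1: 3 + 4 = 2 (mod 5)
x^2: 0 + 2 = 2 (mod 5)
x^3: 2 + 3 = 0 (mod 5)
Result: 2 + 2x + 2x^2

f + g = 2 + 2x + 2x^2


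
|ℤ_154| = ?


ℤ_n has n elements.

|ℤ_154| = 154


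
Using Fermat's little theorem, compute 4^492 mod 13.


Fermat's little theorem: if p is prime and gcd(a,p)=1, then a^(p-1) ≡ 1 (mod p)
p = 13 is prime, gcd(4,13) = 1
Reduce exponent: 492 mod 12 = 0
So 4^492 ≡ 4^0 (mod 13)
4^0 = 1

4^492 ≡ 1 (mod 13)


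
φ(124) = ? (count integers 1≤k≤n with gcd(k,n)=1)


Factor n: 124 = 2^2 × 31
φ(n) = n · ∏(1 - 1/p) over distinct primes p | n
φ(124) = 124 · (1 - 1/2) · (1 - 1/31) = 60

φ(124) = 60


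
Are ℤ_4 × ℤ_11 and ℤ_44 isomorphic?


Comparing ℤ_4 × ℤ_11 and ℤ_44:
gcd(4,11) = 1, so ℤ_4 × ℤ_11 ≅ ℤ_44 (CRT)

Yes, ℤ_4 × ℤ_11 ≅ ℤ_44


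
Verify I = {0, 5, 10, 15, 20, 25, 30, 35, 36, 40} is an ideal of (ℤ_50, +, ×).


Check ideal conditions for I = {0, 5, 10, 15, 20, 25, 30, 35, 36, 40} in ℤ_50:
(1) I is an additive subgroup? No
(2) For r ∈ ℤ_50 and a ∈ I: r·a ∈ I? No  [counterexample: r=2, a=36, r·a mod 50 = 22 ∉ I]

No, I is not an ideal of ℤ_50


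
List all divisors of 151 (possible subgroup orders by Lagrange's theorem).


Lagrange's theorem: |H| divides |G|
|G| = 151
Divisors of 151: 1, 151

Possible subgroup orders: {1, 151}


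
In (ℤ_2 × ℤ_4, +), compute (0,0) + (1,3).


Operation: componentwise addition mod (2, 4)
(0,0) + (1,3) = ((a₁+b₁) mod 2, (a₂+b₂) mod 4) with a = (0,0), b = (1,3)

(0,0) + (1,3) = (1,3)


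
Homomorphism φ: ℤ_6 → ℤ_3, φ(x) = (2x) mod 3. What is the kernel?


Kernel = preimage of identity
ker(φ) = {x ∈ ℤ_6 : 2x ≡ 0 (mod 3)}. Since 3 | 6, φ is well-defined. The kernel is the cyclic subgroup ⟨3⟩ of ℤ_6 (order 2), i.e. {0, 3}

ker(φ) = {0, 3}


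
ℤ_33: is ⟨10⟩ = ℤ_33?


g generates ℤ_n iff gcd(g, n) = 1
gcd(10, 33) = 1
Since gcd = 1, 10 is a generator.

Yes, 10 generates ℤ_33


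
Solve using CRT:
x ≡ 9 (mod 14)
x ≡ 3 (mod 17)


m₁ = 14, m₂ = 17, gcd = 1, so CRT applies. M = m₁·m₂ = 238
Let M₁ = M/m₁ = 17, M₂ = M/m₂ = 14
Find y₁ ≡ M₁⁻¹ (mod m₁): 17⁻¹ ≡ 5 (mod 14)
Find y₂ ≡ M₂⁻¹ (mod m₂): 14⁻¹ ≡ 11 (mod 17)
x = a₁·M₁·y₁ + a₂·M₂·y₂ = 9·17·5 + 3·14·11 = 1227
Reduce mod 238: x ≡ 37
Check: 37 mod 14 = 9 ✓, 37 mod 17 = 3 ✓

x ≡ 37 (mod 238)


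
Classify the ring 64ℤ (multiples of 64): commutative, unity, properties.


64ℤ is a commutative ring under +,× but has no multiplicative identity (1 ∉ 64ℤ); it has no zero divisors, but without unity it is not an integral domain
Commutative: Yes
Integral domain: No
Has unity: No

64ℤ (multiples of 64): Commutative=Yes, Unity=No


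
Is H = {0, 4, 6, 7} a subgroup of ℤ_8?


Subgroup test for H = {0, 4, 6, 7} in (ℤ_8, +):
(1) 0 ∈ H? Yes
(2) Closure: for all a,b ∈ H, (a+b) mod 8 ∈ H? No  [counterexample: 4 + 6 = 2 ∉ H]
(3) Inverses: for all a ∈ H, -a mod 8 ∈ H? No

No, H is not a subgroup of ℤ_8


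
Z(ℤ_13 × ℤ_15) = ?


Z(G) = {g ∈ G | gx = xg for all x ∈ G}
Direct product of abelian groups is abelian, so Z(G) = G

Z(ℤ_13 × ℤ_15) = ℤ_13 × ℤ_15


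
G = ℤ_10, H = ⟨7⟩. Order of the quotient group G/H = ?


|⟨7⟩| = n / gcd(7, 10) = 10 / 1 = 10
H is normal (ℤ_10 is abelian).
|G/H| = |G| / |H| = 10 / 10 = 1

|G/H| = 1


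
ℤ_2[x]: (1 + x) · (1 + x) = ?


Expand and collect like terms; reduce coefficients mod 2:
x^0: 1·1 = 1 ≡ 1 (mod 2)
x^1: 1·1 + 1·1 = 2 ≡ 0 (mod 2)
x^2: 1·1 = 1 ≡ 1 (mod 2)
Result: 1 + x^2

f · g = 1 + x^2


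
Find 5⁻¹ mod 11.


Use the extended Euclidean algorithm to write 1 = 5·s + 11·t; then s mod 11 is the inverse.
Euclidean algorithm:
  5 = 0·11 + 5
  11 = 2·5 + 1
  5 = 5·1 + 0
gcd(5,11) = 1
Back-substitution gives: 5·(-2) + 11·(1) = 1
So 5⁻¹ ≡ -2 ≡ 9 (mod 11)
Check: 5 × 9 = 45 ≡ 1 (mod 11) ✓

5⁻¹ ≡ 9 (mod 11)


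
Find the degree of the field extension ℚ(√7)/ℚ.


√7 has minimal polynomial x² - 7 (irreducible over ℚ since 7 is squarefree)

[ℚ(√7)/ℚ] = 2


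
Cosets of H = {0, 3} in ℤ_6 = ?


H = {0, 3}, |H| = 2
Number of cosets = |G|/|H| = 6/2 = 3
0 + H = {0, 3}
1 + H = {1, 4}
2 + H = {2, 5}

Cosets: 0+H={0,3}; 1+H={1,4}; 2+H={2,5}


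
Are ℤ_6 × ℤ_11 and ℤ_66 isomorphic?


Comparing ℤ_6 × ℤ_11 and ℤ_66:
gcd(6,11) = 1, so ℤ_6 × ℤ_11 ≅ ℤ_66 (CRT)

Yes, ℤ_6 × ℤ_11 ≅ ℤ_66


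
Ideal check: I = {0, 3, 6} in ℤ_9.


Check ideal conditions for I = {0, 3, 6} in ℤ_9:
(1) I is an additive subgroup? Yes
(2) For r ∈ ℤ_9 and a ∈ I: r·a ∈ I? Yes

Yes, I is an ideal of ℤ_9


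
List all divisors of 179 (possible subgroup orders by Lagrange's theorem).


Lagrange's theorem: |H| divides |G|
|G| = 179
Divisors of 179: 1, 179

Possible subgroup orders: {1, 179}


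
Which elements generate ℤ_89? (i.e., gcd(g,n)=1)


g generates ℤ_n iff gcd(g,n) = 1
Prime factors of 89: 89
Generators are g ∈ {1,...,88} not divisible by any of these primes.
Generators: {1, 2, 3, 4, 5, 6, 7, 8, 9, 10, 11, 12, 13, 14, 15, 16, 17, 18, 19, 20, 21, 22, 23, 24, 25, 26, 27, 28, 29, 30, 31, 32, 33, 34, 35, 36, 37, 38, 39, 40, 41, 42, 43, 44, 45, 46, 47, 48, 49, 50, 51, 52, 53, 54, 55, 56, 57, 58, 59, 60, 61, 62, 63, 64, 65, 66, 67, 68, 69, 70, 71, 72, 73, 74, 75, 76, 77, 78, 79, 80, 81, 82, 83, 84, 85, 86, 87, 88}
Number of generators = φ(89) = 88

Generators of ℤ_89 = {1, 2, 3, 4, 5, 6, 7, 8, 9, 10, 11, 12, 13, 14, 15, 16, 17, 18, 19, 20, 21, 22, 23, 24, 25, 26, 27, 28, 29, 30, 31, 32, 33, 34, 35, 36, 37, 38, 39, 40, 41, 42, 43, 44, 45, 46, 47, 48, 49, 50, 51, 52, 53, 54, 55, 56, 57, 58, 59, 60, 61, 62, 63, 64, 65, 66, 67, 68, 69, 70, 71, 72, 73, 74, 75, 76, 77, 78, 79, 80, 81, 82, 83, 84, 85, 86, 87, 88}


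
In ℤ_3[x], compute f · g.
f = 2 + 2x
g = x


Expand and collect like terms; reduce coefficients mod 3:
x^0: 2·0 = 0 ≡ 0 (mod 3)
x^1: 2·1 + 2·0 = 2 ≡ 2 (mod 3)
x^2: 2·1 = 2 ≡ 2 (mod 3)
Result: 2x + 2x^2

f · g = 2x + 2x^2


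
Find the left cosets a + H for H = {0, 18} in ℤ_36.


H = {0, 18}, |H| = 2
Number of cosets = |G|/|H| = 36/2 = 18
0 + H = {0, 18}
1 + H = {1, 19}
2 + H = {2, 20}
3 + H = {3, 21}
4 + H = {4, 22}
5 + H = {5, 23}
6 + H = {6, 24}
7 + H = {7, 25}
8 + H = {8, 26}
9 + H = {9, 27}
10 + H = {10, 28}
11 + H = {11, 29}
12 + H = {12, 30}
13 + H = {13, 31}
14 + H = {14, 32}
15 + H = {15, 33}
16 + H = {16, 34}
17 + H = {17, 35}

Cosets: 0+H={0,18}; 1+H={1,19}; 2+H={2,20}; 3+H={3,21}; 4+H={4,22}; 5+H={5,23}; 6+H={6,24}; 7+H={7,25}; 8+H={8,26}; 9+H={9,27}; 10+H={10,28}; 11+H={11,29}; 12+H={12,30}; 13+H={13,31}; 14+H={14,32}; 15+H={15,33}; 16+H={16,34}; 17+H={17,35}


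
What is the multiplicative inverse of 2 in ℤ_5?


Use the extended Euclidean algorithm to write 1 = 2·s + 5·t; then s mod 5 is the inverse.
Euclidean algorithm:
  2 = 0·5 + 2
  5 = 2·2 + 1
  2 = 2·1 + 0
gcd(2,5) = 1
Back-substitution gives: 2·(-2) + 5·(1) = 1
So 2⁻¹ ≡ -2 ≡ 3 (mod 5)
Check: 2 × 3 = 6 ≡ 1 (mod 5) ✓

2⁻¹ ≡ 3 (mod 5)


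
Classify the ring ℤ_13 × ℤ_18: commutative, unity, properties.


Direct product ring; commutative with unity (1,1); but (1,0)·(0,1) = (0,0) gives zero divisors, so not an integral domain
Commutative: Yes
Integral domain: No
Has unity: Yes

ℤ_13 × ℤ_18: Commutative=Yes, Unity=Yes


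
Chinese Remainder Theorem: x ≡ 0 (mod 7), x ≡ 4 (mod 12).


m₁ = 7, m₂ = 12, gcd = 1, so CRT applies. M = m₁·m₂ = 84
Let M₁ = M/m₁ = 12, M₂ = M/m₂ = 7
Find y₁ ≡ M₁⁻¹ (mod m₁): 12⁻¹ ≡ 3 (mod 7)
Find y₂ ≡ M₂⁻¹ (mod m₂): 7⁻¹ ≡ 7 (mod 12)
x = a₁·M₁·y₁ + a₂·M₂·y₂ = 0·12·3 + 4·7·7 = 196
Reduce mod 84: x ≡ 28
Check: 28 mod 7 = 0 ✓, 28 mod 12 = 4 ✓

x ≡ 28 (mod 84)


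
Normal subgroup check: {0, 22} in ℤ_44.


H = {0, 22} in ℤ_44
ℤ_44 is abelian; every subgroup of an abelian group is normal

Yes, normal subgroup


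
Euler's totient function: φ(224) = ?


Factor n: 224 = 2^5 × 7
φ(n) = n · ∏(1 - 1/p) over distinct primes p | n
φ(224) = 224 · (1 - 1/2) · (1 - 1/7) = 96

φ(224) = 96


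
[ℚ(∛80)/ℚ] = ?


∛80 has minimal polynomial x³ - 80 (irreducible over ℚ since 80 is not a perfect cube)

[ℚ(∛80)/ℚ] = 3


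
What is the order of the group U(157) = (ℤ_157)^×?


U(n) is the group of units mod n; |U(n)| = φ(n)
|U(157)| = φ(157) = 156

|U(157) = (ℤ_157)^×| = 156


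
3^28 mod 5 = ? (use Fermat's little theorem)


Fermat's little theorem: if p is prime and gcd(a,p)=1, then a^(p-1) ≡ 1 (mod p)
p = 5 is prime, gcd(3,5) = 1
Reduce exponent: 28 mod 4 = 0
So 3^28 ≡ 3^0 (mod 5)
3^0 = 1

3^28 ≡ 1 (mod 5)


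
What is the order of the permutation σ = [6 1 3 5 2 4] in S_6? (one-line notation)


Cycle decomposition: (1 6 4 5 2)
Cycle lengths: 5
Order = lcm(5) = 5

ord(σ) = 5


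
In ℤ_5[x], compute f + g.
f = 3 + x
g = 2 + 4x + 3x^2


Add coefficients mod 5:
x^0: 3 + 2 = 0 (mod 5)
x^1: 1 + 4 = 0 (mod 5)
x^2: 0 + 3 = 3 (mod 5)
Result: 3x^2

f + g = 3x^2


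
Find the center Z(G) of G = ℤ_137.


Z(G) = {g ∈ G | gx = xg for all x ∈ G}
ℤ_137 is abelian, so Z(G) = G

Z(ℤ_137) = ℤ_137


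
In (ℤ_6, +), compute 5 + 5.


Operation: addition mod 6
5 + 5 = (a + b) mod 6 with a = 5, b = 5

5 + 5 = 4


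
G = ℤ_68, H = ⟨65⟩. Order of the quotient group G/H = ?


|⟨65⟩| = n / gcd(65, 68) = 68 / 1 = 68
H is normal (ℤ_68 is abelian).
|G/H| = |G| / |H| = 68 / 68 = 1

|G/H| = 1


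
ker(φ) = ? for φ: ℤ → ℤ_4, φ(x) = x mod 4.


Kernel = preimage of identity
ker(φ) = {x ∈ ℤ : x ≡ 0 (mod 4)} = 4ℤ = {0, ±4, ±8, ...}

ker(φ) = 4ℤ


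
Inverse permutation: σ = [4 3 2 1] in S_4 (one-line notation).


To find σ⁻¹, swap domain and range:
σ(1) = 4 → σ⁻¹(4) = 1
σ(2) = 3 → σ⁻¹(3) = 2
σ(3) = 2 → σ⁻¹(2) = 3
σ(4) = 1 → σ⁻¹(1) = 4

σ⁻¹ = [4 3 2 1]


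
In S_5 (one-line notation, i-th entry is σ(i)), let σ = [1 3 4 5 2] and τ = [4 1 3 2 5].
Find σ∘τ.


σ∘τ: apply τ first, then σ
1 →τ 4 →σ 5
2 →τ 1 →σ 1
3 →τ 3 →σ 4
4 →τ 2 →σ 3
5 →τ 5 →σ 2

σ∘τ = [5 1 4 3 2]


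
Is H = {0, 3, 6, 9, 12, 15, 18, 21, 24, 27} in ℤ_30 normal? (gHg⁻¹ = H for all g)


H = {0, 3, 6, 9, 12, 15, 18, 21, 24, 27} in ℤ_30
ℤ_30 is abelian; every subgroup of an abelian group is normal

Yes, normal subgroup


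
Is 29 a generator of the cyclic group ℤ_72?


g generates ℤ_n iff gcd(g, n) = 1
gcd(29, 72) = 1
Since gcd = 1, 29 is a generator.

Yes, 29 generates ℤ_72


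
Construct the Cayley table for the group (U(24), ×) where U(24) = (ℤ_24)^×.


Elements: {1, 5, 7, 11, 13, 17, 19, 23}
Operation: multiplication mod 24
Entry (a, b) = (a × b) mod 24

Cayley table:
   |  1 |  5 |  7 | 11 | 13 | 17 | 19 | 23
 1 |  1 |  5 |  7 | 11 | 13 | 17 | 19 | 23
 5 |  5 |  1 | 11 |  7 | 17 | 13 | 23 | 19
 7 |  7 | 11 |  1 |  5 | 19 | 23 | 13 | 17
11 | 11 |  7 |  5 |  1 | 23 | 19 | 17 | 13
13 | 13 | 17 | 19 | 23 |  1 |  5 |  7 | 11
17 | 17 | 13 | 23 | 19 |  5 |  1 | 11 |  7
19 | 19 | 23 | 13 | 17 |  7 | 11 |  1 |  5
23 | 23 | 19 | 17 | 13 | 11 |  7 |  5 |  1


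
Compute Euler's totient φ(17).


φ(n) = count of k ∈ {1,...,n} with gcd(k,n)=1
Coprimes to 17: {1, 2, 3, 4, 5, 6, 7, 8, 9, 10, 11, 12, 13, 14, 15, 16}
Count: 16

φ(17) = 16


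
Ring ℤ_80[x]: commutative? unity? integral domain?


ℤ_80 has zero divisors (2·40 ≡ 0), and these lift to constant zero divisors in ℤ_80[x]; so not an integral domain
Commutative: Yes
Integral domain: No
Has unity: Yes

ℤ_80[x]: Commutative=Yes, Unity=Yes


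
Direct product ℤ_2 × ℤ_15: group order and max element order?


|ℤ_2 × ℤ_15| = 2 × 15 = 30
Max element order = lcm(2,15) = 30
Cyclic? Yes (gcd=1)

|ℤ_2×ℤ_15| = 30, max element order = 30


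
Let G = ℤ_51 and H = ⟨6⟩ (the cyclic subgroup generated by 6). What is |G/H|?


|⟨6⟩| = n / gcd(6, 51) = 51 / 3 = 17
H is normal (ℤ_51 is abelian).
|G/H| = |G| / |H| = 51 / 17 = 3

|G/H| = 3


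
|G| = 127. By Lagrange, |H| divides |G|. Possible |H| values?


Lagrange's theorem: |H| divides |G|
|G| = 127
Divisors of 127: 1, 127

Possible subgroup orders: {1, 127}


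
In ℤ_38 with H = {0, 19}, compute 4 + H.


4 + H = {4 + h (mod 38) : h ∈ H}
4+0=4, 4+19=23

4 + H = {4, 23}


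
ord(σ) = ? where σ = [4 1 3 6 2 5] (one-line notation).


Cycle decomposition: (1 4 6 5 2)
Cycle lengths: 5
Order = lcm(5) = 5

ord(σ) = 5


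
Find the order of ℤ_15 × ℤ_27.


|A × B| = |A| · |B|
|ℤ_15 × ℤ_27| = 15 × 27 = 405

|ℤ_15 × ℤ_27| = 405


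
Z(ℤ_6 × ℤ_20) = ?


Z(G) = {g ∈ G | gx = xg for all x ∈ G}
Direct product of abelian groups is abelian, so Z(G) = G

Z(ℤ_6 × ℤ_20) = ℤ_6 × ℤ_20


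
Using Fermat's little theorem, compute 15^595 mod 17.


Fermat's little theorem: if p is prime and gcd(a,p)=1, then a^(p-1) ≡ 1 (mod p)
p = 17 is prime, gcd(15,17) = 1
Reduce exponent: 595 mod 16 = 3
So 15^595 ≡ 15^3 (mod 17)
15^3 mod 17 = 9

15^595 ≡ 9 (mod 17)


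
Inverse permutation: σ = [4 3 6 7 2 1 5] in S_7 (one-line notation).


To find σ⁻¹, swap domain and range:
σ(1) = 4 → σ⁻¹(4) = 1
σ(2) = 3 → σ⁻¹(3) = 2
σ(3) = 6 → σ⁻¹(6) = 3
σ(4) = 7 → σ⁻¹(7) = 4
σ(5) = 2 → σ⁻¹(2) = 5
σ(6) = 1 → σ⁻¹(1) = 6
σ(7) = 5 → σ⁻¹(5) = 7

σ⁻¹ = [6 5 2 1 7 3 4]


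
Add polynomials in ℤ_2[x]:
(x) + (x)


Add coefficients mod 2:
x^0: 0 + 0 = 0 (mod 2)
x^1: 1 + 1 = 0 (mod 2)
Result: 0

f + g = 0


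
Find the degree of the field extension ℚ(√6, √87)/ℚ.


[ℚ(√6,√87):ℚ] = [ℚ(√6,√87):ℚ(√6)]·[ℚ(√6):ℚ] = 2·2 = 4

[ℚ(√6, √87)/ℚ] = 4


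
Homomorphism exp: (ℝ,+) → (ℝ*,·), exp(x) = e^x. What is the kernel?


Kernel = preimage of identity
ker(exp) = {x ∈ ℝ | e^x = 1} = {0}

ker(exp) = {0}


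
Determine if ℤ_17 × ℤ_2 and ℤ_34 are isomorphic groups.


Comparing ℤ_17 × ℤ_2 and ℤ_34:
gcd(17,2) = 1, so ℤ_17 × ℤ_2 ≅ ℤ_34 (CRT)

Yes, ℤ_17 × ℤ_2 ≅ ℤ_34


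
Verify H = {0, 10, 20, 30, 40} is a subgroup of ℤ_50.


Subgroup test for H = {0, 10, 20, 30, 40} in (ℤ_50, +):
(1) 0 ∈ H? Yes
(2) Closure: for all a,b ∈ H, (a+b) mod 50 ∈ H? Yes
(3) Inverses: for all a ∈ H, -a mod 50 ∈ H? Yes

Yes, H is a subgroup of ℤ_50


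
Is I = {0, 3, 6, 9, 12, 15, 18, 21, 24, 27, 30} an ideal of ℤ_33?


Check ideal conditions for I = {0, 3, 6, 9, 12, 15, 18, 21, 24, 27, 30} in ℤ_33:
(1) I is an additive subgroup? Yes
(2) For r ∈ ℤ_33 and a ∈ I: r·a ∈ I? Yes

Yes, I is an ideal of ℤ_33


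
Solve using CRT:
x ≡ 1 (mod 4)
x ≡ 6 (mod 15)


m₁ = 4, m₂ = 15, gcd = 1, so CRT applies. M = m₁·m₂ = 60
Let M₁ = M/m₁ = 15, M₂ = M/m₂ = 4
Find y₁ ≡ M₁⁻¹ (mod m₁): 15⁻¹ ≡ 3 (mod 4)
Find y₂ ≡ M₂⁻¹ (mod m₂): 4⁻¹ ≡ 4 (mod 15)
x = a₁·M₁·y₁ + a₂·M₂·y₂ = 1·15·3 + 6·4·4 = 141
Reduce mod 60: x ≡ 21
Check: 21 mod 4 = 1 ✓, 21 mod 15 = 6 ✓

x ≡ 21 (mod 60)


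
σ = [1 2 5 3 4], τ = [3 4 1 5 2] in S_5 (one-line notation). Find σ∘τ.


σ∘τ: apply τ first, then σ
1 →τ 3 →σ 5
2 →τ 4 →σ 3
3 →τ 1 →σ 1
4 →τ 5 →σ 4
5 →τ 2 →σ 2

σ∘τ = [5 3 1 4 2]


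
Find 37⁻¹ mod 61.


Use the extended Euclidean algorithm to write 1 = 37·s + 61·t; then s mod 61 is the inverse.
Euclidean algorithm:
  37 = 0·61 + 37
  61 = 1·37 + 24
  37 = 1·24 + 13
  24 = 1·13 + 11
  13 = 1·11 + 2
  11 = 5·2 + 1
  2 = 2·1 + 0
gcd(37,61) = 1
Back-substitution gives: 37·(-28) + 61·(17) = 1
So 37⁻¹ ≡ -28 ≡ 33 (mod 61)
Check: 37 × 33 = 1221 ≡ 1 (mod 61) ✓

37⁻¹ ≡ 33 (mod 61)


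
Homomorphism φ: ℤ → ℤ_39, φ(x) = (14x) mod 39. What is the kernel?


Kernel = preimage of identity
ker(φ) = {x ∈ ℤ : 14x ≡ 0 (mod 39)}. gcd(14,39) = 1, so 14x ≡ 0 (mod 39) ⟺ x ≡ 0 (mod 39/1 = 39). Hence ker(φ) = 39ℤ

ker(φ) = 39ℤ


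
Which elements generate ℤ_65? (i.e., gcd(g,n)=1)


g generates ℤ_n iff gcd(g,n) = 1
Prime factors of 65: 5, 13
Generators are g ∈ {1,...,64} not divisible by any of these primes.
Generators: {1, 2, 3, 4, 6, 7, 8, 9, 11, 12, 14, 16, 17, 18, 19, 21, 22, 23, 24, 27, 28, 29, 31, 32, 33, 34, 36, 37, 38, 41, 42, 43, 44, 46, 47, 48, 49, 51, 53, 54, 56, 57, 58, 59, 61, 62, 63, 64}
Number of generators = φ(65) = 48

Generators of ℤ_65 = {1, 2, 3, 4, 6, 7, 8, 9, 11, 12, 14, 16, 17, 18, 19, 21, 22, 23, 24, 27, 28, 29, 31, 32, 33, 34, 36, 37, 38, 41, 42, 43, 44, 46, 47, 48, 49, 51, 53, 54, 56, 57, 58, 59, 61, 62, 63, 64}


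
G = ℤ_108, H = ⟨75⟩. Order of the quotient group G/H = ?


|⟨75⟩| = n / gcd(75, 108) = 108 / 3 = 36
H is normal (ℤ_108 is abelian).
|G/H| = |G| / |H| = 108 / 36 = 3

|G/H| = 3


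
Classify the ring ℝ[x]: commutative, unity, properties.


Polynomial ring over ℝ (an integral domain) is a commutative integral domain with unity 1
Commutative: Yes
Integral domain: Yes
Has unity: Yes

ℝ[x]: Commutative=Yes, Unity=Yes


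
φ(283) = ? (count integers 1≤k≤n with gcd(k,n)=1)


Factor n: 283 = 283
φ(n) = n · ∏(1 - 1/p) over distinct primes p | n
φ(283) = 283 · (1 - 1/283) = 282

φ(283) = 282


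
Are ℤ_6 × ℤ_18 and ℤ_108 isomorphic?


Comparing ℤ_6 × ℤ_18 and ℤ_108:
gcd(6,18) = 6 ≠ 1. Max element order in ℤ_6×ℤ_18 is lcm(6,18) = 18 < 108, so it has no element of order 108

No, ℤ_6 × ℤ_18 ≇ ℤ_108


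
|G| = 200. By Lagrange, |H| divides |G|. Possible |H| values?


Lagrange's theorem: |H| divides |G|
|G| = 200
Divisors of 200: 1, 2, 4, 5, 8, 10, 20, 25, 40, 50, 100, 200

Possible subgroup orders: {1, 2, 4, 5, 8, 10, 20, 25, 40, 50, 100, 200}


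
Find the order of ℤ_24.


ℤ_n has n elements.

|ℤ_24| = 24


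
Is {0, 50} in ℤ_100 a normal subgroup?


H = {0, 50} in ℤ_100
ℤ_100 is abelian; every subgroup of an abelian group is normal

Yes, normal subgroup


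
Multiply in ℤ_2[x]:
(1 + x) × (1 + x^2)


Expand and collect like terms; reduce coefficients mod 2:
x^0: 1·1 = 1 ≡ 1 (mod 2)
x^1: 1·0 + 1·1 = 1 ≡ 1 (mod 2)
x^2: 1·1 + 1·0 = 1 ≡ 1 (mod 2)
x^3: 1·1 = 1 ≡ 1 (mod 2)
Result: 1 + x + x^2 + x^3

f · g = 1 + x + x^2 + x^3


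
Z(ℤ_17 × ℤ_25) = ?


Z(G) = {g ∈ G | gx = xg for all x ∈ G}
Direct product of abelian groups is abelian, so Z(G) = G

Z(ℤ_17 × ℤ_25) = ℤ_17 × ℤ_25


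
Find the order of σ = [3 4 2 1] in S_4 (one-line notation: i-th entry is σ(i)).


Cycle decomposition: (1 3 2 4)
Cycle lengths: 4
Order = lcm(4) = 4

ord(σ) = 4


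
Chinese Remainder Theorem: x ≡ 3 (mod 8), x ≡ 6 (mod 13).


m₁ = 8, m₂ = 13, gcd = 1, so CRT applies. M = m₁·m₂ = 104
Let M₁ = M/m₁ = 13, M₂ = M/m₂ = 8
Find y₁ ≡ M₁⁻¹ (mod m₁): 13⁻¹ ≡ 5 (mod 8)
Find y₂ ≡ M₂⁻¹ (mod m₂): 8⁻¹ ≡ 5 (mod 13)
x = a₁·M₁·y₁ + a₂·M₂·y₂ = 3·13·5 + 6·8·5 = 435
Reduce mod 104: x ≡ 19
Check: 19 mod 8 = 3 ✓, 19 mod 13 = 6 ✓

x ≡ 19 (mod 104)


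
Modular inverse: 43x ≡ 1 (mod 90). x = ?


Use the extended Euclidean algorithm to write 1 = 43·s + 90·t; then s mod 90 is the inverse.
Euclidean algorithm:
  43 = 0·90 + 43
  90 = 2·43 + 4
  43 = 10·4 + 3
  4 = 1·3 + 1
  3 = 3·1 + 0
gcd(43,90) = 1
Back-substitution gives: 43·(-23) + 90·(11) = 1
So 43⁻¹ ≡ -23 ≡ 67 (mod 90)
Check: 43 × 67 = 2881 ≡ 1 (mod 90) ✓

43⁻¹ ≡ 67 (mod 90)


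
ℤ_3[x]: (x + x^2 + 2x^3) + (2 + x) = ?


Add coefficients mod 3:
x^0: 0 + 2 = 2 (mod 3)
x^1: 1 + 1 = 2 (mod 3)
x^2: 1 + 0 = 1 (mod 3)
x^3: 2 + 0 = 2 (mod 3)
Result: 2 + 2x + x^2 + 2x^3

f + g = 2 + 2x + x^2 + 2x^3


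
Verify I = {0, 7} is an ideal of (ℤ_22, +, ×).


Check ideal conditions for I = {0, 7} in ℤ_22:
(1) I is an additive subgroup? No
(2) For r ∈ ℤ_22 and a ∈ I: r·a ∈ I? No  [counterexample: r=2, a=7, r·a mod 22 = 14 ∉ I]

No, I is not an ideal of ℤ_22


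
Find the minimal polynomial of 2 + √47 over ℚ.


Let α = 2 + √47. Then α - 2 = √47, so (α - 2)² = 47, giving α² - 4α - 43 = 0. Degree 2 and α ∉ ℚ, so this is the minimal polynomial.

Minimal polynomial: x² - 4x - 43


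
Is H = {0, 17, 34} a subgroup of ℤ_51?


Subgroup test for H = {0, 17, 34} in (ℤ_51, +):
(1) 0 ∈ H? Yes
(2) Closure: for all a,b ∈ H, (a+b) mod 51 ∈ H? Yes
(3) Inverses: for all a ∈ H, -a mod 51 ∈ H? Yes

Yes, H is a subgroup of ℤ_51


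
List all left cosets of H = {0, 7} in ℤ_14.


H = {0, 7}, |H| = 2
Number of cosets = |G|/|H| = 14/2 = 7
0 + H = {0, 7}
1 + H = {1, 8}
2 + H = {2, 9}
3 + H = {3, 10}
4 + H = {4, 11}
5 + H = {5, 12}
6 + H = {6, 13}

Cosets: 0+H={0,7}; 1+H={1,8}; 2+H={2,9}; 3+H={3,10}; 4+H={4,11}; 5+H={5,12}; 6+H={6,13}


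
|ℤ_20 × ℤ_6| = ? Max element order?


|ℤ_20 × ℤ_6| = 20 × 6 = 120
Max element order = lcm(20,6) = 60
Cyclic? No (gcd=2)

|ℤ_20×ℤ_6| = 120, max element order = 60


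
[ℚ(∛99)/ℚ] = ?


∛99 has minimal polynomial x³ - 99 (irreducible over ℚ since 99 is not a perfect cube)

[ℚ(∛99)/ℚ] = 3


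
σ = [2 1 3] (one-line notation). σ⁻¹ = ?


To find σ⁻¹, swap domain and range:
σ(1) = 2 → σ⁻¹(2) = 1
σ(2) = 1 → σ⁻¹(1) = 2
σ(3) = 3 → σ⁻¹(3) = 3

σ⁻¹ = [2 1 3]


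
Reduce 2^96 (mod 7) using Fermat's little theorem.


Fermat's little theorem: if p is prime and gcd(a,p)=1, then a^(p-1) ≡ 1 (mod p)
p = 7 is prime, gcd(2,7) = 1
Reduce exponent: 96 mod 6 = 0
So 2^96 ≡ 2^0 (mod 7)
2^0 = 1

2^96 ≡ 1 (mod 7)


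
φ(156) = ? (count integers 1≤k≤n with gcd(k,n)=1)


Factor n: 156 = 2^2 × 3 × 13
φ(n) = n · ∏(1 - 1/p) over distinct primes p | n
φ(156) = 156 · (1 - 1/2) · (1 - 1/3) · (1 - 1/13) = 48

φ(156) = 48
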